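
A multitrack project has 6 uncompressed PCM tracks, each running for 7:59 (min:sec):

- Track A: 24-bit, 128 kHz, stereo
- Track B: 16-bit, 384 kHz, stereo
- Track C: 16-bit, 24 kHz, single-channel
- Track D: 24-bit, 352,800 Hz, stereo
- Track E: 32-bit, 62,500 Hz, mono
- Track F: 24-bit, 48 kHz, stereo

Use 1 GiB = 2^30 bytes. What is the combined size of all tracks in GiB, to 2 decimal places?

2.23 GiB

7:59 (min:sec) = 479 s.
Track A: 128,000 × 479 × 3 × 2 = 367,872,000 bytes.
Track B: 384,000 × 479 × 2 × 2 = 735,744,000 bytes.
Track C: 24,000 × 479 × 2 × 1 = 22,992,000 bytes.
Track D: 352,800 × 479 × 3 × 2 = 1,013,947,200 bytes.
Track E: 62,500 × 479 × 4 × 1 = 119,750,000 bytes.
Track F: 48,000 × 479 × 3 × 2 = 137,952,000 bytes.
Total = 2,398,257,200 bytes = 2.23 GiB.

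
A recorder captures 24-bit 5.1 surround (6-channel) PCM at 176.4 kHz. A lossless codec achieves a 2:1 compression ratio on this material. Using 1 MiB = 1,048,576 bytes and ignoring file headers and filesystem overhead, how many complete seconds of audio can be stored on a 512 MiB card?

338 seconds

Uncompressed byte rate = 176,400 × 3 × 6 = 3,175,200 bytes/s.
After 2:1 compression, effective rate ≈ 1587600 bytes/s.
Capacity = 512 × 1,048,576 = 536,870,912 bytes.
536,870,912 / effective rate ≈ 338.17 s → 338 seconds.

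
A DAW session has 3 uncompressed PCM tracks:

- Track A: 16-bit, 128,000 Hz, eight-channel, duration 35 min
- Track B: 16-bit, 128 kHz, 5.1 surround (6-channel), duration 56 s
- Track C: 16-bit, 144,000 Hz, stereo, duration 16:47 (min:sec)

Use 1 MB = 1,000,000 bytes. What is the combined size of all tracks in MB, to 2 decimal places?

Track A: 35 min = 2,100 s; 128,000 × 2,100 × 2 × 8 = 4,300,800,000 bytes.
Track B: 128,000 × 56 × 2 × 6 = 86,016,000 bytes.
Track C: 16:47 (min:sec) = 1,007 s; 144,000 × 1,007 × 2 × 2 = 580,032,000 bytes.
Total = 4,966,848,000 bytes = 4966.85 MB.

4966.85 MB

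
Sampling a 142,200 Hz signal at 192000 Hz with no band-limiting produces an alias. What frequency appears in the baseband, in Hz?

Nyquist = 192,000/2 = 96,000 Hz; 142,200 Hz exceeds it.
Alias = |142,200 − 1×192,000| = |142,200 − 192,000| = 49,800 Hz.

49,800 Hz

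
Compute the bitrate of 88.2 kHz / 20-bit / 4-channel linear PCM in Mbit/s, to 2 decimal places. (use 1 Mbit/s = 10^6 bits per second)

7.06 Mbit/s

Bit rate = 88,200 × 20 × 4 = 7,056,000 bits/s.
= 7.06 Mbit/s.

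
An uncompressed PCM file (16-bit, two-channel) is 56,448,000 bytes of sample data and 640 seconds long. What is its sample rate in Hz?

Bytes = sample_rate × seconds × bytes_per_sample × channels.
sample_rate = 56,448,000 / (640 × 2 × 2) = 56,448,000 / 2,560 = 22,050 Hz.

22,050 Hz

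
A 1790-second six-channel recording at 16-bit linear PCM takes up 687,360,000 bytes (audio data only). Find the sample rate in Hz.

Bytes = sample_rate × seconds × bytes_per_sample × channels.
sample_rate = 687,360,000 / (1,790 × 2 × 6) = 687,360,000 / 21,480 = 32,000 Hz.

32,000 Hz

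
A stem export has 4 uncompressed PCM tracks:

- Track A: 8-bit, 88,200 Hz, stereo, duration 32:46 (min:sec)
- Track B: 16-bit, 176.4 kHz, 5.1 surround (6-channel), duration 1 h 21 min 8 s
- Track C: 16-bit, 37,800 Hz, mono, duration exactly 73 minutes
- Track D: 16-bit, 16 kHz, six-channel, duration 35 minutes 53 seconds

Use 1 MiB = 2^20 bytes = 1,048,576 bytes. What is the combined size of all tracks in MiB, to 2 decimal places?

10867.97 MiB

Track A: 32:46 (min:sec) = 1,966 s; 88,200 × 1,966 × 1 × 2 = 346,802,400 bytes.
Track B: 1 h 21 min 8 s = 4,868 s; 176,400 × 4,868 × 2 × 6 = 10,304,582,400 bytes.
Track C: exactly 73 minutes = 4,380 s; 37,800 × 4,380 × 2 × 1 = 331,128,000 bytes.
Track D: 35 minutes 53 seconds = 2,153 s; 16,000 × 2,153 × 2 × 6 = 413,376,000 bytes.
Total = 11,395,888,800 bytes = 10867.97 MiB.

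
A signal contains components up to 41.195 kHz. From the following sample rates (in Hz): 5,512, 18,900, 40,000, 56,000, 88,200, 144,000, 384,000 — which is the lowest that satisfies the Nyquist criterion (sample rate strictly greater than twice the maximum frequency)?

88,200 Hz

Need sample rate > 2 × 41,195 = 82,390 Hz.
Lowest listed rate above 82,390 Hz is 88,200 Hz.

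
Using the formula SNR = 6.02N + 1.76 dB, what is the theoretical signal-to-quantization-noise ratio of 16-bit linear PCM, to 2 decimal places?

98.08 dB

6.02 × 16 + 1.76 = 98.08 dB.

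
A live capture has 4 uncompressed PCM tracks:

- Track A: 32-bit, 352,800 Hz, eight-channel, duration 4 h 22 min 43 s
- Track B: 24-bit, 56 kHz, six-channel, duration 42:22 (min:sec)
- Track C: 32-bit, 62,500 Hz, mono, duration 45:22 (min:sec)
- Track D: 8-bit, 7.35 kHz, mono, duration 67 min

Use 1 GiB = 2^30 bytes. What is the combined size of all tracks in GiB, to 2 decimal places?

168.78 GiB

Track A: 4 h 22 min 43 s = 15,763 s; 352,800 × 15,763 × 4 × 8 = 177,957,964,800 bytes.
Track B: 42:22 (min:sec) = 2,542 s; 56,000 × 2,542 × 3 × 6 = 2,562,336,000 bytes.
Track C: 45:22 (min:sec) = 2,722 s; 62,500 × 2,722 × 4 × 1 = 680,500,000 bytes.
Track D: 67 min = 4,020 s; 7,350 × 4,020 × 1 × 1 = 29,547,000 bytes.
Total = 181,230,347,800 bytes = 168.78 GiB.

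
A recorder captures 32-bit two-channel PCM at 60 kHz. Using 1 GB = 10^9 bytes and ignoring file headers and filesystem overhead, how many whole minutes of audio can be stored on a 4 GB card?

Uncompressed byte rate = 60,000 × 4 × 2 = 480,000 bytes/s.
Capacity = 4 × 1,000,000,000 = 4,000,000,000 bytes.
4,000,000,000 / 480,000 ≈ 8333.33 s → 138 minutes.

138 minutes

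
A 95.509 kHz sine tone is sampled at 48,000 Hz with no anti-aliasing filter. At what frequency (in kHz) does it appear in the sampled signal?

Nyquist = 48,000/2 = 24,000 Hz; 95,509 Hz exceeds it.
Alias = |95,509 − 2×48,000| = |95,509 − 96,000| = 491 Hz = 0.491 kHz.

0.491 kHz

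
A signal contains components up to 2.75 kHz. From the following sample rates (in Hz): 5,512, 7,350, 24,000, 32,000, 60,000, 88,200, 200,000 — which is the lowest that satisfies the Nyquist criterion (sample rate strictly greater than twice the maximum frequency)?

5,512 Hz

Need sample rate > 2 × 2,750 = 5,500 Hz.
Lowest listed rate above 5,500 Hz is 5,512 Hz.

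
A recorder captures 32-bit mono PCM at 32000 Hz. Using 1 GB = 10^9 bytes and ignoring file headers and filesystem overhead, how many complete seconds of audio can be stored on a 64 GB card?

Uncompressed byte rate = 32,000 × 4 × 1 = 128,000 bytes/s.
Capacity = 64 × 1,000,000,000 = 64,000,000,000 bytes.
64,000,000,000 / 128,000 ≈ 500000 s → 500,000 seconds.

500,000 seconds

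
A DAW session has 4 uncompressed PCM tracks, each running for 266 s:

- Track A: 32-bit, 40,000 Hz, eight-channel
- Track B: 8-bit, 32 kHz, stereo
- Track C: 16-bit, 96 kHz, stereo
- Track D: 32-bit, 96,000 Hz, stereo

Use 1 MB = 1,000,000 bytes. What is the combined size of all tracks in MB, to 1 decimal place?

Track A: 40,000 × 266 × 4 × 8 = 340,480,000 bytes.
Track B: 32,000 × 266 × 1 × 2 = 17,024,000 bytes.
Track C: 96,000 × 266 × 2 × 2 = 102,144,000 bytes.
Track D: 96,000 × 266 × 4 × 2 = 204,288,000 bytes.
Total = 663,936,000 bytes = 663.9 MB.

663.9 MB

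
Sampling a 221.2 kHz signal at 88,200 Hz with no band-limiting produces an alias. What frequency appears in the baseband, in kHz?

43.4 kHz

Nyquist = 88,200/2 = 44,100 Hz; 221,200 Hz exceeds it.
Alias = |221,200 − 3×88,200| = |221,200 − 264,600| = 43,400 Hz = 43.4 kHz.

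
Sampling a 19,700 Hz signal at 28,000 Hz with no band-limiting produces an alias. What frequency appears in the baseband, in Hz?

Nyquist = 28,000/2 = 14,000 Hz; 19,700 Hz exceeds it.
Alias = |19,700 − 1×28,000| = |19,700 − 28,000| = 8,300 Hz.

8,300 Hz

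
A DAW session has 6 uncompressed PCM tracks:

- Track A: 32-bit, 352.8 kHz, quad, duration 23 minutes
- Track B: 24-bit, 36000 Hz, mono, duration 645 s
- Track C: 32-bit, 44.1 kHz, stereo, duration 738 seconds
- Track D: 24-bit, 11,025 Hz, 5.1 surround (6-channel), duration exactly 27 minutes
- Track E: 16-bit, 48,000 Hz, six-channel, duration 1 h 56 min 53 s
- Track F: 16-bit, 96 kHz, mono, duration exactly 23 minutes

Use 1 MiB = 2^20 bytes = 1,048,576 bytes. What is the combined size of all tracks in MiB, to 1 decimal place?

12155.3 MiB

Track A: 23 minutes = 1,380 s; 352,800 × 1,380 × 4 × 4 = 7,789,824,000 bytes.
Track B: 36,000 × 645 × 3 × 1 = 69,660,000 bytes.
Track C: 44,100 × 738 × 4 × 2 = 260,366,400 bytes.
Track D: exactly 27 minutes = 1,620 s; 11,025 × 1,620 × 3 × 6 = 321,489,000 bytes.
Track E: 1 h 56 min 53 s = 7,013 s; 48,000 × 7,013 × 2 × 6 = 4,039,488,000 bytes.
Track F: exactly 23 minutes = 1,380 s; 96,000 × 1,380 × 2 × 1 = 264,960,000 bytes.
Total = 12,745,787,400 bytes = 12155.3 MiB.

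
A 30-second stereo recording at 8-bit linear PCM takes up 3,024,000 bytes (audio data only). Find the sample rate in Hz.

50,400 Hz

Bytes = sample_rate × seconds × bytes_per_sample × channels.
sample_rate = 3,024,000 / (30 × 1 × 2) = 3,024,000 / 60 = 50,400 Hz.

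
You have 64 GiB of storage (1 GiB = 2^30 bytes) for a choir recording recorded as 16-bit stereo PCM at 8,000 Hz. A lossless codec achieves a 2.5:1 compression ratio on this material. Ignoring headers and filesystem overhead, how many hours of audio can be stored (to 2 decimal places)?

Uncompressed byte rate = 8,000 × 2 × 2 = 32,000 bytes/s.
After 2.5:1 compression, effective rate ≈ 12800 bytes/s.
Capacity = 64 × 1,073,741,824 = 68,719,476,736 bytes.
68,719,476,736 / effective rate ≈ 5368709.12 s → 1491.31 hours.

1491.31 hours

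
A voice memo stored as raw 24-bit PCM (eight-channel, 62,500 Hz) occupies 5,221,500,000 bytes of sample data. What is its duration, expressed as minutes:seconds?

Byte rate = 62,500 × 3 × 8 = 1,500,000 bytes/s.
Duration = 5,221,500,000 / 1,500,000 = 3,481 s.
3,481 s = 58:01.

58:01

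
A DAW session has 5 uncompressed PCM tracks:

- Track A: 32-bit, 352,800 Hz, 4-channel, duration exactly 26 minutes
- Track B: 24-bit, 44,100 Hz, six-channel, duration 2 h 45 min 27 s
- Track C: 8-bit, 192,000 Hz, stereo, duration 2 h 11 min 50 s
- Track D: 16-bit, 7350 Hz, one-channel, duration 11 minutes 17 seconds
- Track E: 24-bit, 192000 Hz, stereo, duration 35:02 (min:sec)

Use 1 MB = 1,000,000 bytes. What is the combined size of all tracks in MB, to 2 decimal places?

Track A: exactly 26 minutes = 1,560 s; 352,800 × 1,560 × 4 × 4 = 8,805,888,000 bytes.
Track B: 2 h 45 min 27 s = 9,927 s; 44,100 × 9,927 × 3 × 6 = 7,880,052,600 bytes.
Track C: 2 h 11 min 50 s = 7,910 s; 192,000 × 7,910 × 1 × 2 = 3,037,440,000 bytes.
Track D: 11 minutes 17 seconds = 677 s; 7,350 × 677 × 2 × 1 = 9,951,900 bytes.
Track E: 35:02 (min:sec) = 2,102 s; 192,000 × 2,102 × 3 × 2 = 2,421,504,000 bytes.
Total = 22,154,836,500 bytes = 22154.84 MB.

22154.84 MB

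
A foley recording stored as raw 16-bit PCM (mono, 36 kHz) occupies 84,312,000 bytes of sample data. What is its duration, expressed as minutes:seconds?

Byte rate = 36,000 × 2 × 1 = 72,000 bytes/s.
Duration = 84,312,000 / 72,000 = 1,171 s.
1,171 s = 19:31.

19:31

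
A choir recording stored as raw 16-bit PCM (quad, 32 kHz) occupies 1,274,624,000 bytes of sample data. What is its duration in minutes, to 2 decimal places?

Byte rate = 32,000 × 2 × 4 = 256,000 bytes/s.
Duration = 1,274,624,000 / 256,000 = 4,979 s.
4,979 s / 60 = 82.98 minutes.

82.98 minutes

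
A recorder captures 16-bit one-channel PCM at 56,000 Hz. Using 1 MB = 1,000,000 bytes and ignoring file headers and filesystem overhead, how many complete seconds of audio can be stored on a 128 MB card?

Uncompressed byte rate = 56,000 × 2 × 1 = 112,000 bytes/s.
Capacity = 128 × 1,000,000 = 128,000,000 bytes.
128,000,000 / 112,000 ≈ 1142.86 s → 1,142 seconds.

1,142 seconds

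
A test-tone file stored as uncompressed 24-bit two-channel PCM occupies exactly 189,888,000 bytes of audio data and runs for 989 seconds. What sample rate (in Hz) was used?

32,000 Hz

Bytes = sample_rate × seconds × bytes_per_sample × channels.
sample_rate = 189,888,000 / (989 × 3 × 2) = 189,888,000 / 5,934 = 32,000 Hz.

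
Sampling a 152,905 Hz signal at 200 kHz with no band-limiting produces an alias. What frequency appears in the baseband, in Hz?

Nyquist = 200,000/2 = 100,000 Hz; 152,905 Hz exceeds it.
Alias = |152,905 − 1×200,000| = |152,905 − 200,000| = 47,095 Hz.

47,095 Hz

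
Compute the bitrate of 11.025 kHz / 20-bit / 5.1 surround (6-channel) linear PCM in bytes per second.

165,375 bytes/s

Bit rate = 11,025 × 20 × 6 = 1,323,000 bits/s.
1,323,000 / 8 = 165,375 bytes/s.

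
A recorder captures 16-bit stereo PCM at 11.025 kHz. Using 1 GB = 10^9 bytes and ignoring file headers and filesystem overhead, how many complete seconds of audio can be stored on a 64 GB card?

Uncompressed byte rate = 11,025 × 2 × 2 = 44,100 bytes/s.
Capacity = 64 × 1,000,000,000 = 64,000,000,000 bytes.
64,000,000,000 / 44,100 ≈ 1451247.17 s → 1,451,247 seconds.

1,451,247 seconds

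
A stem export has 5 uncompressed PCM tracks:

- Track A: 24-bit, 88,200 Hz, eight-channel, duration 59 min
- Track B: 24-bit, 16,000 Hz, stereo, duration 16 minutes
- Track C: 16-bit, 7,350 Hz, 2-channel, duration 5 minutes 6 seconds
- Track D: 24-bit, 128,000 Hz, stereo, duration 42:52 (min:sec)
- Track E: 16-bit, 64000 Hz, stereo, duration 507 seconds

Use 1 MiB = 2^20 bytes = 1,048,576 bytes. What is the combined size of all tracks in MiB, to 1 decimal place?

9250.4 MiB

Track A: 59 min = 3,540 s; 88,200 × 3,540 × 3 × 8 = 7,493,472,000 bytes.
Track B: 16 minutes = 960 s; 16,000 × 960 × 3 × 2 = 92,160,000 bytes.
Track C: 5 minutes 6 seconds = 306 s; 7,350 × 306 × 2 × 2 = 8,996,400 bytes.
Track D: 42:52 (min:sec) = 2,572 s; 128,000 × 2,572 × 3 × 2 = 1,975,296,000 bytes.
Track E: 64,000 × 507 × 2 × 2 = 129,792,000 bytes.
Total = 9,699,716,400 bytes = 9250.4 MiB.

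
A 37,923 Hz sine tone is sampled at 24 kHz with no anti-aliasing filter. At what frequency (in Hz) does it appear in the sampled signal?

Nyquist = 24,000/2 = 12,000 Hz; 37,923 Hz exceeds it.
Alias = |37,923 − 2×24,000| = |37,923 − 48,000| = 10,077 Hz.

10,077 Hz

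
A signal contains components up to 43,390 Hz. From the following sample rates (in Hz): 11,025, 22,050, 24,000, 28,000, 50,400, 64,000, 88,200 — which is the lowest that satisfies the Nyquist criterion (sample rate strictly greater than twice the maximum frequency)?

Need sample rate > 2 × 43,390 = 86,780 Hz.
Lowest listed rate above 86,780 Hz is 88,200 Hz.

88,200 Hz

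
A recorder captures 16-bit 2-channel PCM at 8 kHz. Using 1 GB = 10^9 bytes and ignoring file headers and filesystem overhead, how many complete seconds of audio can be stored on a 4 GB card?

Uncompressed byte rate = 8,000 × 2 × 2 = 32,000 bytes/s.
Capacity = 4 × 1,000,000,000 = 4,000,000,000 bytes.
4,000,000,000 / 32,000 ≈ 125000 s → 125,000 seconds.

125,000 seconds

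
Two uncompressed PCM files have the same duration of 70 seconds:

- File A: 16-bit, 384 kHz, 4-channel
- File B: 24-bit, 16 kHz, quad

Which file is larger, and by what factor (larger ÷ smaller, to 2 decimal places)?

File A: 384,000 × 2 × 4 = 3,072,000 bytes/s.
File B: 16,000 × 3 × 4 = 192,000 bytes/s.
File A is larger; ratio = 215,040,000 / 13,440,000 = 16.00.

File A, by a factor of 16.00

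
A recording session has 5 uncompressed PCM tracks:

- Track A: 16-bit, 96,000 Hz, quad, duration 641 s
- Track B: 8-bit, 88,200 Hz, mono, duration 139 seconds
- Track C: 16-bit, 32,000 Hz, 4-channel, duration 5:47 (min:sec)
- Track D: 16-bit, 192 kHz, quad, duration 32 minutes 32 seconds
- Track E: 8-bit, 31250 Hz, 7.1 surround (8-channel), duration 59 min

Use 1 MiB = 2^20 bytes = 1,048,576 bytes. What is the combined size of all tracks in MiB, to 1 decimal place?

4269.3 MiB

Track A: 96,000 × 641 × 2 × 4 = 492,288,000 bytes.
Track B: 88,200 × 139 × 1 × 1 = 12,259,800 bytes.
Track C: 5:47 (min:sec) = 347 s; 32,000 × 347 × 2 × 4 = 88,832,000 bytes.
Track D: 32 minutes 32 seconds = 1,952 s; 192,000 × 1,952 × 2 × 4 = 2,998,272,000 bytes.
Track E: 59 min = 3,540 s; 31,250 × 3,540 × 1 × 8 = 885,000,000 bytes.
Total = 4,476,651,800 bytes = 4269.3 MiB.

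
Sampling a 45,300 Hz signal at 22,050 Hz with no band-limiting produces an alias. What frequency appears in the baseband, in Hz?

Nyquist = 22,050/2 = 11,025 Hz; 45,300 Hz exceeds it.
Alias = |45,300 − 2×22,050| = |45,300 − 44,100| = 1,200 Hz.

1,200 Hz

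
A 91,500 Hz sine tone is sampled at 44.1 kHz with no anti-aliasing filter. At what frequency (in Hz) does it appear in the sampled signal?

Nyquist = 44,100/2 = 22,050 Hz; 91,500 Hz exceeds it.
Alias = |91,500 − 2×44,100| = |91,500 − 88,200| = 3,300 Hz.

3,300 Hz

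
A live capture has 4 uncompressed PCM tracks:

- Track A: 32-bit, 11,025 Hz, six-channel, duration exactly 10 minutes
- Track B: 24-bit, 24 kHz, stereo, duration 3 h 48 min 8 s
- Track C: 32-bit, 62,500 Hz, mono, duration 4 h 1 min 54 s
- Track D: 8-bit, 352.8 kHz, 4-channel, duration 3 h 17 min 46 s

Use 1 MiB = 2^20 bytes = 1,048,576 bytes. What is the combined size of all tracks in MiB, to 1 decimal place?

21461.1 MiB

Track A: exactly 10 minutes = 600 s; 11,025 × 600 × 4 × 6 = 158,760,000 bytes.
Track B: 3 h 48 min 8 s = 13,688 s; 24,000 × 13,688 × 3 × 2 = 1,971,072,000 bytes.
Track C: 4 h 1 min 54 s = 14,514 s; 62,500 × 14,514 × 4 × 1 = 3,628,500,000 bytes.
Track D: 3 h 17 min 46 s = 11,866 s; 352,800 × 11,866 × 1 × 4 = 16,745,299,200 bytes.
Total = 22,503,631,200 bytes = 21461.1 MiB.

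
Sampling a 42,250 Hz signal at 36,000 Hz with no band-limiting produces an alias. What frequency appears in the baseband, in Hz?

Nyquist = 36,000/2 = 18,000 Hz; 42,250 Hz exceeds it.
Alias = |42,250 − 1×36,000| = |42,250 − 36,000| = 6,250 Hz.

6,250 Hz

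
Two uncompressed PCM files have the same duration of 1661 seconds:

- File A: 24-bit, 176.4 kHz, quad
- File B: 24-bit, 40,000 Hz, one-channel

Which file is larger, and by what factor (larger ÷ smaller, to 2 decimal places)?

File A: 176,400 × 3 × 4 = 2,116,800 bytes/s.
File B: 40,000 × 3 × 1 = 120,000 bytes/s.
File A is larger; ratio = 3,516,004,800 / 199,320,000 = 17.64.

File A, by a factor of 17.64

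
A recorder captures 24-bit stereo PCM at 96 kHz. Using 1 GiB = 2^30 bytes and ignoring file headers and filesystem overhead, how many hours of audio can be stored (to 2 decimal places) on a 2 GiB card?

Uncompressed byte rate = 96,000 × 3 × 2 = 576,000 bytes/s.
Capacity = 2 × 1,073,741,824 = 2,147,483,648 bytes.
2,147,483,648 / 576,000 ≈ 3728.27 s → 1.04 hours.

1.04 hours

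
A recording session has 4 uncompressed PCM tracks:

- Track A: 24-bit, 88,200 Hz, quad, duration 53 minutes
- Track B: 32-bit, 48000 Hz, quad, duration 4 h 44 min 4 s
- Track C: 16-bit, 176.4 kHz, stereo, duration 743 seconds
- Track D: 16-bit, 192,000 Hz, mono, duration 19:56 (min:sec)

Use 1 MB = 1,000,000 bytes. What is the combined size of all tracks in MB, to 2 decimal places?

17439.03 MB

Track A: 53 minutes = 3,180 s; 88,200 × 3,180 × 3 × 4 = 3,365,712,000 bytes.
Track B: 4 h 44 min 4 s = 17,044 s; 48,000 × 17,044 × 4 × 4 = 13,089,792,000 bytes.
Track C: 176,400 × 743 × 2 × 2 = 524,260,800 bytes.
Track D: 19:56 (min:sec) = 1,196 s; 192,000 × 1,196 × 2 × 1 = 459,264,000 bytes.
Total = 17,439,028,800 bytes = 17439.03 MB.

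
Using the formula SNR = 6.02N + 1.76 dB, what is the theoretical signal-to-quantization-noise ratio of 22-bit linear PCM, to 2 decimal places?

6.02 × 22 + 1.76 = 134.20 dB.

134.20 dB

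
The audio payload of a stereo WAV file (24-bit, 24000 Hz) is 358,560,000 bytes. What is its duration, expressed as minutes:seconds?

Byte rate = 24,000 × 3 × 2 = 144,000 bytes/s.
Duration = 358,560,000 / 144,000 = 2,490 s.
2,490 s = 41:30.

41:30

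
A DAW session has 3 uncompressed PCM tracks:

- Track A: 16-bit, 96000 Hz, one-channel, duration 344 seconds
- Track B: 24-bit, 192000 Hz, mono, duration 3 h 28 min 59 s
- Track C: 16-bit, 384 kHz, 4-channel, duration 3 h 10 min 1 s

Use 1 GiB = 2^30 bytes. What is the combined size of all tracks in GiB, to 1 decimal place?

39.4 GiB

Track A: 96,000 × 344 × 2 × 1 = 66,048,000 bytes.
Track B: 3 h 28 min 59 s = 12,539 s; 192,000 × 12,539 × 3 × 1 = 7,222,464,000 bytes.
Track C: 3 h 10 min 1 s = 11,401 s; 384,000 × 11,401 × 2 × 4 = 35,023,872,000 bytes.
Total = 42,312,384,000 bytes = 39.4 GiB.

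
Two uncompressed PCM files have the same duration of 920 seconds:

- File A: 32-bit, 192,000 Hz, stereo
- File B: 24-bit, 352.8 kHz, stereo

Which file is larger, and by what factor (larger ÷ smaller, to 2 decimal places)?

File B, by a factor of 1.38

File A: 192,000 × 4 × 2 = 1,536,000 bytes/s.
File B: 352,800 × 3 × 2 = 2,116,800 bytes/s.
File B is larger; ratio = 1,947,456,000 / 1,413,120,000 = 1.38.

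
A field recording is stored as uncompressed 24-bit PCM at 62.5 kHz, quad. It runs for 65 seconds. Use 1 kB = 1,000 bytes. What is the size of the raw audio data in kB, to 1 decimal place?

48750.0 kB

Bytes = 62,500 samples/s × 65 s × 3 bytes/sample × 4 ch = 48,750,000 bytes.
48,750,000 / 1,000 = 48750.0 kB.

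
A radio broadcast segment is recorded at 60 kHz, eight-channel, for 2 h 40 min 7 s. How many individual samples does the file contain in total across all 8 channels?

2 h 40 min 7 s = 9,607 s.
60,000 × 9,607 s × 8 ch = 4,611,360,000 samples.

4,611,360,000 samples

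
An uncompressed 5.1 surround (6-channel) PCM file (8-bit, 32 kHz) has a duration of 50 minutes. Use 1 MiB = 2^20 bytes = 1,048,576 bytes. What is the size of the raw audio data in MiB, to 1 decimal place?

549.3 MiB

Duration = 50 minutes = 3,000 s.
Bytes = 32,000 samples/s × 3,000 s × 1 bytes/sample × 6 ch = 576,000,000 bytes.
576,000,000 / 1,048,576 = 549.3 MiB.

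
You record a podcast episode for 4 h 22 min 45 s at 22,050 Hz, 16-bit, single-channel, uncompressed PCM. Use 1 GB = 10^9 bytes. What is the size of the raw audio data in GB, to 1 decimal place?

Duration = 4 h 22 min 45 s = 15,765 s.
Bytes = 22,050 samples/s × 15,765 s × 2 bytes/sample × 1 ch = 695,236,500 bytes.
695,236,500 / 1,000,000,000 = 0.7 GB.

0.7 GB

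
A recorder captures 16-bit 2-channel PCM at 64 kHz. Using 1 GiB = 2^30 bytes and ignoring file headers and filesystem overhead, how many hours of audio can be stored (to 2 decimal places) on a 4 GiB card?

4.66 hours

Uncompressed byte rate = 64,000 × 2 × 2 = 256,000 bytes/s.
Capacity = 4 × 1,073,741,824 = 4,294,967,296 bytes.
4,294,967,296 / 256,000 ≈ 16777.22 s → 4.66 hours.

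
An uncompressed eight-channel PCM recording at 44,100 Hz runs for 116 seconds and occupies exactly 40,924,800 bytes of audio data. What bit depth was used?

8 bits

Bytes per sample = 40,924,800 / (44,100 × 116 × 8) = 40,924,800 / 40,924,800 = 1.
Bit depth = 1 × 8 = 8 bits.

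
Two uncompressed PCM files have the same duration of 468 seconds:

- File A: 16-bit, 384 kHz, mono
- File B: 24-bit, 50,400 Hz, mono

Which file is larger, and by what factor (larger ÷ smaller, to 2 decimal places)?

File A, by a factor of 5.08

File A: 384,000 × 2 × 1 = 768,000 bytes/s.
File B: 50,400 × 3 × 1 = 151,200 bytes/s.
File A is larger; ratio = 359,424,000 / 70,761,600 = 5.08.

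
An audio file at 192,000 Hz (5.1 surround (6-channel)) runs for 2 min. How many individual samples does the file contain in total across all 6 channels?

138,240,000 samples

2 min = 120 s.
192,000 × 120 s × 6 ch = 138,240,000 samples.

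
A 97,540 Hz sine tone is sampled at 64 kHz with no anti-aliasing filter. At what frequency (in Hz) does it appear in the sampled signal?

30,460 Hz

Nyquist = 64,000/2 = 32,000 Hz; 97,540 Hz exceeds it.
Alias = |97,540 − 2×64,000| = |97,540 − 128,000| = 30,460 Hz.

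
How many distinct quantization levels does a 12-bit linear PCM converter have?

4,096 levels

2^12 = 4,096.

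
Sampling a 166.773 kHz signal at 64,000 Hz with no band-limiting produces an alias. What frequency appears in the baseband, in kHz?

Nyquist = 64,000/2 = 32,000 Hz; 166,773 Hz exceeds it.
Alias = |166,773 − 3×64,000| = |166,773 − 192,000| = 25,227 Hz = 25.227 kHz.

25.227 kHz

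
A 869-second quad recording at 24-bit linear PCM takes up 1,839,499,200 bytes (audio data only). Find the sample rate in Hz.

176,400 Hz

Bytes = sample_rate × seconds × bytes_per_sample × channels.
sample_rate = 1,839,499,200 / (869 × 3 × 4) = 1,839,499,200 / 10,428 = 176,400 Hz.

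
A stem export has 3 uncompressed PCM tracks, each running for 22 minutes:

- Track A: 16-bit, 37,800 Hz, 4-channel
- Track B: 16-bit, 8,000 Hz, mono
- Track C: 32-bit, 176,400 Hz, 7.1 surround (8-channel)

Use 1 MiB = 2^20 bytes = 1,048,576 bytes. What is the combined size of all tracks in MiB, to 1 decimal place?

7506.8 MiB

22 minutes = 1,320 s.
Track A: 37,800 × 1,320 × 2 × 4 = 399,168,000 bytes.
Track B: 8,000 × 1,320 × 2 × 1 = 21,120,000 bytes.
Track C: 176,400 × 1,320 × 4 × 8 = 7,451,136,000 bytes.
Total = 7,871,424,000 bytes = 7506.8 MiB.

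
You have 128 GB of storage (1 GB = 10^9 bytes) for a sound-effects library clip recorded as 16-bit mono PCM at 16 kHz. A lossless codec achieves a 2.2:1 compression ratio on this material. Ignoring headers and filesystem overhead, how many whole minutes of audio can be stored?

Uncompressed byte rate = 16,000 × 2 × 1 = 32,000 bytes/s.
After 2.2:1 compression, effective rate ≈ 14545.45 bytes/s.
Capacity = 128 × 1,000,000,000 = 128,000,000,000 bytes.
128,000,000,000 / effective rate ≈ 8800000 s → 146,666 minutes.

146,666 minutes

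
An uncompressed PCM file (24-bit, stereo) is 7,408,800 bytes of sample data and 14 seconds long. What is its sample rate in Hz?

Bytes = sample_rate × seconds × bytes_per_sample × channels.
sample_rate = 7,408,800 / (14 × 3 × 2) = 7,408,800 / 84 = 88,200 Hz.

88,200 Hz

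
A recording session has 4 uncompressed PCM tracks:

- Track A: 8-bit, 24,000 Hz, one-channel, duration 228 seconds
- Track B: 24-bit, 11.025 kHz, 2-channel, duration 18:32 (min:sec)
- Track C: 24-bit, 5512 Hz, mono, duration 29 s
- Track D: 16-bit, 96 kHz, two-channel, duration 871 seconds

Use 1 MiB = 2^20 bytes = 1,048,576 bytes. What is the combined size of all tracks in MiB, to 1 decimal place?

394.8 MiB

Track A: 24,000 × 228 × 1 × 1 = 5,472,000 bytes.
Track B: 18:32 (min:sec) = 1,112 s; 11,025 × 1,112 × 3 × 2 = 73,558,800 bytes.
Track C: 5,512 × 29 × 3 × 1 = 479,544 bytes.
Track D: 96,000 × 871 × 2 × 2 = 334,464,000 bytes.
Total = 413,974,344 bytes = 394.8 MiB.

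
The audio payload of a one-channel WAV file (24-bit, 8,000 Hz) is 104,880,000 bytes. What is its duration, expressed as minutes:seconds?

Byte rate = 8,000 × 3 × 1 = 24,000 bytes/s.
Duration = 104,880,000 / 24,000 = 4,370 s.
4,370 s = 72:50.

72:50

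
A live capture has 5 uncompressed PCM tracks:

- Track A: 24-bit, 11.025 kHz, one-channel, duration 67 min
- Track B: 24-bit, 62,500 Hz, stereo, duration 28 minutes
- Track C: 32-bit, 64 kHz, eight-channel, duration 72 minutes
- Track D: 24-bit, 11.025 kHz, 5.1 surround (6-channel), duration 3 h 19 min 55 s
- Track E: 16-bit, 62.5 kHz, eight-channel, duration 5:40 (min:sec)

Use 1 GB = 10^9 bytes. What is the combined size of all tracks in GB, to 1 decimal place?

12.3 GB

Track A: 67 min = 4,020 s; 11,025 × 4,020 × 3 × 1 = 132,961,500 bytes.
Track B: 28 minutes = 1,680 s; 62,500 × 1,680 × 3 × 2 = 630,000,000 bytes.
Track C: 72 minutes = 4,320 s; 64,000 × 4,320 × 4 × 8 = 8,847,360,000 bytes.
Track D: 3 h 19 min 55 s = 11,995 s; 11,025 × 11,995 × 3 × 6 = 2,380,407,750 bytes.
Track E: 5:40 (min:sec) = 340 s; 62,500 × 340 × 2 × 8 = 340,000,000 bytes.
Total = 12,330,729,250 bytes = 12.3 GB.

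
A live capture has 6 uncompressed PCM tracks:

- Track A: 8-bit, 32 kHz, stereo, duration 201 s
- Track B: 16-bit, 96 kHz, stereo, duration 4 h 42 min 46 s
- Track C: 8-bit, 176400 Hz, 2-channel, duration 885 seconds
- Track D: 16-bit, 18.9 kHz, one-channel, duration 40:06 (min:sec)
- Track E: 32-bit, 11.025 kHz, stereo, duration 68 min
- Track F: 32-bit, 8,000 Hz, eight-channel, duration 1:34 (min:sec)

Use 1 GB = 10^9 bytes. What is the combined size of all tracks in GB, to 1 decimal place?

7.3 GB

Track A: 32,000 × 201 × 1 × 2 = 12,864,000 bytes.
Track B: 4 h 42 min 46 s = 16,966 s; 96,000 × 16,966 × 2 × 2 = 6,514,944,000 bytes.
Track C: 176,400 × 885 × 1 × 2 = 312,228,000 bytes.
Track D: 40:06 (min:sec) = 2,406 s; 18,900 × 2,406 × 2 × 1 = 90,946,800 bytes.
Track E: 68 min = 4,080 s; 11,025 × 4,080 × 4 × 2 = 359,856,000 bytes.
Track F: 1:34 (min:sec) = 94 s; 8,000 × 94 × 4 × 8 = 24,064,000 bytes.
Total = 7,314,902,800 bytes = 7.3 GB.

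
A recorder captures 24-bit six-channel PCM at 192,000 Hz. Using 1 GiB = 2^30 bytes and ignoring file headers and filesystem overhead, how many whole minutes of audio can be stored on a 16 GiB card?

82 minutes

Uncompressed byte rate = 192,000 × 3 × 6 = 3,456,000 bytes/s.
Capacity = 16 × 1,073,741,824 = 17,179,869,184 bytes.
17,179,869,184 / 3,456,000 ≈ 4971.03 s → 82 minutes.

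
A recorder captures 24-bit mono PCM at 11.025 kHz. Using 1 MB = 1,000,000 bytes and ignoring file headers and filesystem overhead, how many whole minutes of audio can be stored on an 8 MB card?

Uncompressed byte rate = 11,025 × 3 × 1 = 33,075 bytes/s.
Capacity = 8 × 1,000,000 = 8,000,000 bytes.
8,000,000 / 33,075 ≈ 241.87 s → 4 minutes.

4 minutes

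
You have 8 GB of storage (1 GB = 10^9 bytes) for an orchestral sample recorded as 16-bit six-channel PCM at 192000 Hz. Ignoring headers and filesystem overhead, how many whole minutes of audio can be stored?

57 minutes

Uncompressed byte rate = 192,000 × 2 × 6 = 2,304,000 bytes/s.
Capacity = 8 × 1,000,000,000 = 8,000,000,000 bytes.
8,000,000,000 / 2,304,000 ≈ 3472.22 s → 57 minutes.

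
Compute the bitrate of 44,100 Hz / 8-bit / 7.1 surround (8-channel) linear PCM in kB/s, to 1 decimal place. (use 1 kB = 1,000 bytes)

Bit rate = 44,100 × 8 × 8 = 2,822,400 bits/s.
2,822,400 / 8 = 352,800 B/s = 352.8 kB/s.

352.8 kB/s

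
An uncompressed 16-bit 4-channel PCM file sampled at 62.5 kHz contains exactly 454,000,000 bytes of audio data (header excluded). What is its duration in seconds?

Byte rate = 62,500 × 2 × 4 = 500,000 bytes/s.
Duration = 454,000,000 / 500,000 = 908 s.

908 seconds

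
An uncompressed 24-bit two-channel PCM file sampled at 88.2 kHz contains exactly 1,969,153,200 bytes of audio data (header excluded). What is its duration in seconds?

Byte rate = 88,200 × 3 × 2 = 529,200 bytes/s.
Duration = 1,969,153,200 / 529,200 = 3,721 s.

3,721 seconds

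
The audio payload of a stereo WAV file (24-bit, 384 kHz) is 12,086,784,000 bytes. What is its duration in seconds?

Byte rate = 384,000 × 3 × 2 = 2,304,000 bytes/s.
Duration = 12,086,784,000 / 2,304,000 = 5,246 s.

5,246 seconds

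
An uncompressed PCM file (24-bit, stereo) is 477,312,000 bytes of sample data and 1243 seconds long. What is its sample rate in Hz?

64,000 Hz

Bytes = sample_rate × seconds × bytes_per_sample × channels.
sample_rate = 477,312,000 / (1,243 × 3 × 2) = 477,312,000 / 7,458 = 64,000 Hz.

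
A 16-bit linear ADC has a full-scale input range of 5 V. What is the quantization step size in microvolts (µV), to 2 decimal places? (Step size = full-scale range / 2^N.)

5 V / 2^16 = 5 / 65,536 V = 76.29 µV.

76.29 µV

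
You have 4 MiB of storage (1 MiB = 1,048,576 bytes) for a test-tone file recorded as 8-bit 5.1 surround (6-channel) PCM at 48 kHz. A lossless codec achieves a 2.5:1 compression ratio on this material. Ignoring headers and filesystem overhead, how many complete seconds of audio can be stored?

Uncompressed byte rate = 48,000 × 1 × 6 = 288,000 bytes/s.
After 2.5:1 compression, effective rate ≈ 115200 bytes/s.
Capacity = 4 × 1,048,576 = 4,194,304 bytes.
4,194,304 / effective rate ≈ 36.41 s → 36 seconds.

36 seconds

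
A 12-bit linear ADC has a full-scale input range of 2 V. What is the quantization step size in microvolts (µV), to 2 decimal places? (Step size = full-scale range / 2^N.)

488.28 µV

2 V / 2^12 = 2 / 4,096 V = 488.28 µV.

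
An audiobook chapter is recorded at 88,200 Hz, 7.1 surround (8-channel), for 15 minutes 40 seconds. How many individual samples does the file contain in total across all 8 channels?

663,264,000 samples

15 minutes 40 seconds = 940 s.
88,200 × 940 s × 8 ch = 663,264,000 samples.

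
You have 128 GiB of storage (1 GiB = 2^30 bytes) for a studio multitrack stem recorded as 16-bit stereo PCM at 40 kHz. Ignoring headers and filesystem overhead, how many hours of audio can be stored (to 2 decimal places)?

238.61 hours

Uncompressed byte rate = 40,000 × 2 × 2 = 160,000 bytes/s.
Capacity = 128 × 1,073,741,824 = 137,438,953,472 bytes.
137,438,953,472 / 160,000 ≈ 858993.46 s → 238.61 hours.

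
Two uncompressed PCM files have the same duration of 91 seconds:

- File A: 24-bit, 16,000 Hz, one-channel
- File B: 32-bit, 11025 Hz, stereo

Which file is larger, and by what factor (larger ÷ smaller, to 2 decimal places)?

File B, by a factor of 1.84

File A: 16,000 × 3 × 1 = 48,000 bytes/s.
File B: 11,025 × 4 × 2 = 88,200 bytes/s.
File B is larger; ratio = 8,026,200 / 4,368,000 = 1.84.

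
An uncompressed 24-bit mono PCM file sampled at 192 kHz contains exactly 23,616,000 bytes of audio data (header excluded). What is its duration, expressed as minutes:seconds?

Byte rate = 192,000 × 3 × 1 = 576,000 bytes/s.
Duration = 23,616,000 / 576,000 = 41 s.
41 s = 0:41.

0:41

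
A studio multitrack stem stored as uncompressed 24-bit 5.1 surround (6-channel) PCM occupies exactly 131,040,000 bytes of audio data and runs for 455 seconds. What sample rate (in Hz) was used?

16,000 Hz

Bytes = sample_rate × seconds × bytes_per_sample × channels.
sample_rate = 131,040,000 / (455 × 3 × 6) = 131,040,000 / 8,190 = 16,000 Hz.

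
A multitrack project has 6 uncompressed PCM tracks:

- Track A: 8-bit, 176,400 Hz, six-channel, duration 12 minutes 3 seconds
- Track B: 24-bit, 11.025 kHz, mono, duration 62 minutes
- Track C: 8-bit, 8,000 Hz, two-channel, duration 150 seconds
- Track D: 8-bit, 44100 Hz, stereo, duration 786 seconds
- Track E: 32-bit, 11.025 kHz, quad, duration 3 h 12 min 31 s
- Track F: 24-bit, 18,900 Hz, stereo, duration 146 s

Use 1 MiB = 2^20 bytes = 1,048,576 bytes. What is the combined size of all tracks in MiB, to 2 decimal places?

2874.51 MiB

Track A: 12 minutes 3 seconds = 723 s; 176,400 × 723 × 1 × 6 = 765,223,200 bytes.
Track B: 62 minutes = 3,720 s; 11,025 × 3,720 × 3 × 1 = 123,039,000 bytes.
Track C: 8,000 × 150 × 1 × 2 = 2,400,000 bytes.
Track D: 44,100 × 786 × 1 × 2 = 69,325,200 bytes.
Track E: 3 h 12 min 31 s = 11,551 s; 11,025 × 11,551 × 4 × 4 = 2,037,596,400 bytes.
Track F: 18,900 × 146 × 3 × 2 = 16,556,400 bytes.
Total = 3,014,140,200 bytes = 2874.51 MiB.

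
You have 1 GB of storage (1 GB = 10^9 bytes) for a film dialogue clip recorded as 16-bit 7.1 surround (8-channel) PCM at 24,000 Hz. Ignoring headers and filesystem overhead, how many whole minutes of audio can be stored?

43 minutes

Uncompressed byte rate = 24,000 × 2 × 8 = 384,000 bytes/s.
Capacity = 1 × 1,000,000,000 = 1,000,000,000 bytes.
1,000,000,000 / 384,000 ≈ 2604.17 s → 43 minutes.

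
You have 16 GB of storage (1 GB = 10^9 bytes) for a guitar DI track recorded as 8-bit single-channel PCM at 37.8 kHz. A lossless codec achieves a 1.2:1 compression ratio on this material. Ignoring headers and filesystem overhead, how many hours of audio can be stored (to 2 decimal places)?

141.09 hours

Uncompressed byte rate = 37,800 × 1 × 1 = 37,800 bytes/s.
After 1.2:1 compression, effective rate ≈ 31500 bytes/s.
Capacity = 16 × 1,000,000,000 = 16,000,000,000 bytes.
16,000,000,000 / effective rate ≈ 507936.51 s → 141.09 hours.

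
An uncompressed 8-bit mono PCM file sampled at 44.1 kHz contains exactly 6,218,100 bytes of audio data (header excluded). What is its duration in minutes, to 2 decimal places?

Byte rate = 44,100 × 1 × 1 = 44,100 bytes/s.
Duration = 6,218,100 / 44,100 = 141 s.
141 s / 60 = 2.35 minutes.

2.35 minutes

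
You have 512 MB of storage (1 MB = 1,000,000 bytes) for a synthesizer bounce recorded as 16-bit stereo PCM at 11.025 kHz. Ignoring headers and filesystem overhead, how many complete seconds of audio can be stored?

Uncompressed byte rate = 11,025 × 2 × 2 = 44,100 bytes/s.
Capacity = 512 × 1,000,000 = 512,000,000 bytes.
512,000,000 / 44,100 ≈ 11609.98 s → 11,609 seconds.

11,609 seconds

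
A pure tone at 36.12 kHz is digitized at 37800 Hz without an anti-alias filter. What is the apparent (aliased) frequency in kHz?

Nyquist = 37,800/2 = 18,900 Hz; 36,120 Hz exceeds it.
Alias = |36,120 − 1×37,800| = |36,120 − 37,800| = 1,680 Hz = 1.68 kHz.

1.68 kHz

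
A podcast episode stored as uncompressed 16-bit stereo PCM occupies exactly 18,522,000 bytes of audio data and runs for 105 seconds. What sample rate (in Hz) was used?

Bytes = sample_rate × seconds × bytes_per_sample × channels.
sample_rate = 18,522,000 / (105 × 2 × 2) = 18,522,000 / 420 = 44,100 Hz.

44,100 Hz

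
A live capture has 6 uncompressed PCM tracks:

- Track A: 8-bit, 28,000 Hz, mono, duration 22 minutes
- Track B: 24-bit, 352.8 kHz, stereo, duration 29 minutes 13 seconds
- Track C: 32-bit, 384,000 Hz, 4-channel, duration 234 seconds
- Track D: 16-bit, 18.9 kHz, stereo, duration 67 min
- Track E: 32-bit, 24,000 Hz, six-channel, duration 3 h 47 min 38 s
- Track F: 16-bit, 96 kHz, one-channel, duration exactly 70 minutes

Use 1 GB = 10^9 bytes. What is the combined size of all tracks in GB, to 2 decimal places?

14.16 GB

Track A: 22 minutes = 1,320 s; 28,000 × 1,320 × 1 × 1 = 36,960,000 bytes.
Track B: 29 minutes 13 seconds = 1,753 s; 352,800 × 1,753 × 3 × 2 = 3,710,750,400 bytes.
Track C: 384,000 × 234 × 4 × 4 = 1,437,696,000 bytes.
Track D: 67 min = 4,020 s; 18,900 × 4,020 × 2 × 2 = 303,912,000 bytes.
Track E: 3 h 47 min 38 s = 13,658 s; 24,000 × 13,658 × 4 × 6 = 7,867,008,000 bytes.
Track F: exactly 70 minutes = 4,200 s; 96,000 × 4,200 × 2 × 1 = 806,400,000 bytes.
Total = 14,162,726,400 bytes = 14.16 GB.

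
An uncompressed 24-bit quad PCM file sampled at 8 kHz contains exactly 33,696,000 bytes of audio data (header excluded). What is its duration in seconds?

Byte rate = 8,000 × 3 × 4 = 96,000 bytes/s.
Duration = 33,696,000 / 96,000 = 351 s.

351 seconds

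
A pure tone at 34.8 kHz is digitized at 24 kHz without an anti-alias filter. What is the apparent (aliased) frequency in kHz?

Nyquist = 24,000/2 = 12,000 Hz; 34,800 Hz exceeds it.
Alias = |34,800 − 1×24,000| = |34,800 − 24,000| = 10,800 Hz = 10.8 kHz.

10.8 kHz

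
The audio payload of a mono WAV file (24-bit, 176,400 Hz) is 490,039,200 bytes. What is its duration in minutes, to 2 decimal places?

Byte rate = 176,400 × 3 × 1 = 529,200 bytes/s.
Duration = 490,039,200 / 529,200 = 926 s.
926 s / 60 = 15.43 minutes.

15.43 minutes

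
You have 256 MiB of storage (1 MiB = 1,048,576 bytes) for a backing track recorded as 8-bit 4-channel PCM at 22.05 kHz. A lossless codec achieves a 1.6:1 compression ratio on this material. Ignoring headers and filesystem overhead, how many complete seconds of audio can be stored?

4,869 seconds

Uncompressed byte rate = 22,050 × 1 × 4 = 88,200 bytes/s.
After 1.6:1 compression, effective rate ≈ 55125 bytes/s.
Capacity = 256 × 1,048,576 = 268,435,456 bytes.
268,435,456 / effective rate ≈ 4869.58 s → 4,869 seconds.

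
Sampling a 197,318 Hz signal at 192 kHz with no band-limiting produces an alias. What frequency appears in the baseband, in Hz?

5,318 Hz

Nyquist = 192,000/2 = 96,000 Hz; 197,318 Hz exceeds it.
Alias = |197,318 − 1×192,000| = |197,318 − 192,000| = 5,318 Hz.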